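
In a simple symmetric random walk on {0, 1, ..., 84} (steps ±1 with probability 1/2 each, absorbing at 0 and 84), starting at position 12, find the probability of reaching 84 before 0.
P(hit 84 before 0) = 12/84 = 1/7

Let u_k = P(hit 84 before 0 | start at k). Then u_0 = 0, u_84 = 1, and u_k = u_{k-1}/2 + u_{k+1}/2 for 1 ≤ k ≤ 83. This harmonic recurrence is solved by u_k = k/84, giving u_12 = 12/84 = 1/7.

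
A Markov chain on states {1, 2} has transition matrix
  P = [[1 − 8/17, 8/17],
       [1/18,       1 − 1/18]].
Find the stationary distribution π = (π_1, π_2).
π_1 = 17/161, π_2 = 144/161

Solve πP = π with π_1 + π_2 = 1. From πP = π: π_1 · (1 − 8/17) + π_2 · 1/18 = π_1 ⇒ π_2 · 1/18 = π_1 · 8/17 ⇒ π_2/π_1 = (8/17)/(1/18) = 144/17. Together with π_1 + π_2 = 1:
  π_1 = (1/18)/(8/17 + 1/18) = (1/18)/(161/306) = 17/161,
  π_2 = (8/17)/(8/17 + 1/18) = (8/17)/(161/306) = 144/161.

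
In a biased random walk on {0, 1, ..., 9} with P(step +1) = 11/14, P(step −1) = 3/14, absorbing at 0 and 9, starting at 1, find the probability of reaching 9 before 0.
P(hit 9 before 0) = (1 − (3/11)^1) / (1 − (3/11)^9) = 214358881/294741001

Let u_k denote P(reach 9 before 0 | start at k). Boundary: u_0 = 0, u_9 = 1. Recurrence: u_k = 11/14·u_{k+1} + 3/14·u_{k-1} for 1 ≤ k ≤ 8. Try u_k = A + B·r^k with r = q/p = (3/14)/(11/14) = 3/11. Substitution satisfies the recurrence; boundary conditions give:
  u_k = (1 − r^k) / (1 − r^N) = (1 − (3/11)^1) / (1 − (3/11)^9) = 214358881/294741001.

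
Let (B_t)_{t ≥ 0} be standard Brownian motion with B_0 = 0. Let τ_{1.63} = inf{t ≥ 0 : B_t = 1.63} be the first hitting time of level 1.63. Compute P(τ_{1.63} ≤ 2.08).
P(τ_{1.63} ≤ 2.08) = 2(1 − Φ(1.63/√2.08)) = 2(1 − Φ(1.1302)) ≈ 0.2584

By the reflection principle for standard BM, P(τ_b ≤ t) = 2 · P(B_t ≥ b). Since B_t ~ N(0, t), P(B_t ≥ 1.63) = 1 − Φ(1.63/√t) = 1 − Φ(1.63/√2.08) = 1 − Φ(1.1302) ≈ 0.12920. Doubling: P(τ_{1.63} ≤ 2.08) ≈ 2 · 0.12920 = 0.25840 ≈ 0.2584.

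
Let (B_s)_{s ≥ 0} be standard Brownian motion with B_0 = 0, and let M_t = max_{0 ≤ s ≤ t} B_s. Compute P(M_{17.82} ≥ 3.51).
P(M_{17.82} ≥ 3.51) = 2·P(B_{17.82} ≥ 3.51) = 2(1 − Φ(3.51/√17.82)) ≈ 0.4057

By the reflection principle for Brownian motion, P(M_t ≥ a) = 2 · P(B_t ≥ a) for a ≥ 0. Since B_t ~ N(0, t), P(B_t ≥ 3.51) = 1 − Φ(3.51/√t) = 1 − Φ(3.51/√17.82) = 1 − Φ(0.8315). So
  P(M_{17.82} ≥ 3.51) = 2(1 − Φ(0.8315)) ≈ 0.4057.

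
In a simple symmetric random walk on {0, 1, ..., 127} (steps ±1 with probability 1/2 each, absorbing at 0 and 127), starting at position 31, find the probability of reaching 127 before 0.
P(hit 127 before 0) = 31/127

Let u_k = P(hit 127 before 0 | start at k). Then u_0 = 0, u_127 = 1, and u_k = u_{k-1}/2 + u_{k+1}/2 for 1 ≤ k ≤ 126. This harmonic recurrence is solved by u_k = k/127, giving u_31 = 31/127.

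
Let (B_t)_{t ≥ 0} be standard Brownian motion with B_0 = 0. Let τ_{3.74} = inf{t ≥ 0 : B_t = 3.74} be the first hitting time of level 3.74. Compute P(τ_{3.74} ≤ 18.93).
P(τ_{3.74} ≤ 18.93) = 2(1 − Φ(3.74/√18.93)) = 2(1 − Φ(0.8596)) ≈ 0.3900

By the reflection principle for standard BM, P(τ_b ≤ t) = 2 · P(B_t ≥ b). Since B_t ~ N(0, t), P(B_t ≥ 3.74) = 1 − Φ(3.74/√t) = 1 − Φ(3.74/√18.93) = 1 − Φ(0.8596) ≈ 0.19500. Doubling: P(τ_{3.74} ≤ 18.93) ≈ 2 · 0.19500 = 0.39000 ≈ 0.3900.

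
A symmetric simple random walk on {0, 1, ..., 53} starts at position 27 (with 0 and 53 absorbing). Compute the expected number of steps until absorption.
E[τ | X_0 = 27] = 702

Let v_k = E[τ | X_0 = k]. Boundary: v_0 = v_53 = 0. Recurrence: v_k = 1 + (v_{k-1} + v_{k+1})/2 for 1 ≤ k ≤ 52. The particular solution to v_k − (v_{k-1} + v_{k+1})/2 = 1 is v_k = −k^2. Adding homogeneous solution A + B k and matching boundaries gives v_k = k (53 − k). Substituting k = 27: v_27 = 27 · 26 = 702.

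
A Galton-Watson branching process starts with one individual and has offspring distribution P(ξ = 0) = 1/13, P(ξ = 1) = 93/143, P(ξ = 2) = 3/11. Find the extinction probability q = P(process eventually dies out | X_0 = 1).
q = 11/39

The pgf is f(s) = 1/13 + 93/143·s + 3/11·s². The extinction probability q is the smallest fixed point of f in [0, 1]. Setting s = f(s):
  3/11·s² + (93/143 − 1)·s + 1/13 = 0
  3/11·s² − (1/13 + 3/11)·s + 1/13 = 0
which factors as (s − 1)·(3/11·s − 1/13) = 0, giving roots s = 1 and s = (1/13)/(3/11) = 11/39.
Mean offspring μ = 93/143 + 2·3/11 = 171/143 > 1 (supercritical), so q < 1. The extinction probability is the smaller root: q = (1/13)/(3/11) = 11/39.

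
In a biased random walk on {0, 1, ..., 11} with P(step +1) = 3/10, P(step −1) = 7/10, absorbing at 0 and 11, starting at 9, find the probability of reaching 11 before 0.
P(hit 11 before 0) = (1 − (7/3)^9) / (1 − (7/3)^11) = 90751329/494287399

Let u_k denote P(reach 11 before 0 | start at k). Boundary: u_0 = 0, u_11 = 1. Recurrence: u_k = 3/10·u_{k+1} + 7/10·u_{k-1} for 1 ≤ k ≤ 10. Try u_k = A + B·r^k with r = q/p = (7/10)/(3/10) = 7/3. Substitution satisfies the recurrence; boundary conditions give:
  u_k = (1 − r^k) / (1 − r^N) = (1 − (7/3)^9) / (1 − (7/3)^11) = 90751329/494287399.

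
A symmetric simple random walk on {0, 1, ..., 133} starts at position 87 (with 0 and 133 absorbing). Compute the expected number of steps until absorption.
E[τ | X_0 = 87] = 4002

Let v_k = E[τ | X_0 = k]. Boundary: v_0 = v_133 = 0. Recurrence: v_k = 1 + (v_{k-1} + v_{k+1})/2 for 1 ≤ k ≤ 132. The particular solution to v_k − (v_{k-1} + v_{k+1})/2 = 1 is v_k = −k^2. Adding homogeneous solution A + B k and matching boundaries gives v_k = k (133 − k). Substituting k = 87: v_87 = 87 · 46 = 4002.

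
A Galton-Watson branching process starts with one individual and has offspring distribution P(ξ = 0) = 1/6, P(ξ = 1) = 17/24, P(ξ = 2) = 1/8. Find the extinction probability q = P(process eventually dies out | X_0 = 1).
q = 1

Mean offspring μ = 0·1/6 + 1·17/24 + 2·1/8 = 23/24 ≤ 1. For μ ≤ 1 with offspring not concentrated at 1, the Galton-Watson process goes extinct almost surely, so q = 1.
(Algebraic check: The pgf is f(s) = 1/6 + 17/24·s + 1/8·s². The extinction probability q is the smallest fixed point of f in [0, 1]. Setting s = f(s):
  1/8·s² + (17/24 − 1)·s + 1/6 = 0
  1/8·s² − (1/6 + 1/8)·s + 1/6 = 0
which factors as (s − 1)·(1/8·s − 1/6) = 0, giving roots s = 1 and s = (1/6)/(1/8) = 4/3. Since 4/3 ≥ 1, the smallest root in [0, 1] is s = 1.)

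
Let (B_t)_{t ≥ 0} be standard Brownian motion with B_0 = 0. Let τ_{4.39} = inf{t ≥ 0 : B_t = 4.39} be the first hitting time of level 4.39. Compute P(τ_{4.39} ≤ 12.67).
P(τ_{4.39} ≤ 12.67) = 2(1 − Φ(4.39/√12.67)) = 2(1 − Φ(1.2333)) ≈ 0.2175

By the reflection principle for standard BM, P(τ_b ≤ t) = 2 · P(B_t ≥ b). Since B_t ~ N(0, t), P(B_t ≥ 4.39) = 1 − Φ(4.39/√t) = 1 − Φ(4.39/√12.67) = 1 − Φ(1.2333) ≈ 0.10873. Doubling: P(τ_{4.39} ≤ 12.67) ≈ 2 · 0.10873 = 0.21746 ≈ 0.2175.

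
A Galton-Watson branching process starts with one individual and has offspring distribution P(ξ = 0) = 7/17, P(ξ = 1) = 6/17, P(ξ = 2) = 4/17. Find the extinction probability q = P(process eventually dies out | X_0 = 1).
q = 1

Mean offspring μ = 0·7/17 + 1·6/17 + 2·4/17 = 14/17 ≤ 1. For μ ≤ 1 with offspring not concentrated at 1, the Galton-Watson process goes extinct almost surely, so q = 1.
(Algebraic check: The pgf is f(s) = 7/17 + 6/17·s + 4/17·s². The extinction probability q is the smallest fixed point of f in [0, 1]. Setting s = f(s):
  4/17·s² + (6/17 − 1)·s + 7/17 = 0
  4/17·s² − (7/17 + 4/17)·s + 7/17 = 0
which factors as (s − 1)·(4/17·s − 7/17) = 0, giving roots s = 1 and s = (7/17)/(4/17) = 7/4. Since 7/4 ≥ 1, the smallest root in [0, 1] is s = 1.)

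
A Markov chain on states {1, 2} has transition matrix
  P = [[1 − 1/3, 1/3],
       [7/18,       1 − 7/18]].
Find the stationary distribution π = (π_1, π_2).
π_1 = 7/13, π_2 = 6/13

Solve πP = π with π_1 + π_2 = 1. From πP = π: π_1 · (1 − 1/3) + π_2 · 7/18 = π_1 ⇒ π_2 · 7/18 = π_1 · 1/3 ⇒ π_2/π_1 = (1/3)/(7/18) = 6/7. Together with π_1 + π_2 = 1:
  π_1 = (7/18)/(1/3 + 7/18) = (7/18)/(13/18) = 7/13,
  π_2 = (1/3)/(1/3 + 7/18) = (1/3)/(13/18) = 6/13.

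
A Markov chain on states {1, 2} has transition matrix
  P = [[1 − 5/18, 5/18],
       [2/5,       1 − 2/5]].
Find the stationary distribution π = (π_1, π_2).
π_1 = 36/61, π_2 = 25/61

Solve πP = π with π_1 + π_2 = 1. From πP = π: π_1 · (1 − 5/18) + π_2 · 2/5 = π_1 ⇒ π_2 · 2/5 = π_1 · 5/18 ⇒ π_2/π_1 = (5/18)/(2/5) = 25/36. Together with π_1 + π_2 = 1:
  π_1 = (2/5)/(5/18 + 2/5) = (2/5)/(61/90) = 36/61,
  π_2 = (5/18)/(5/18 + 2/5) = (5/18)/(61/90) = 25/61.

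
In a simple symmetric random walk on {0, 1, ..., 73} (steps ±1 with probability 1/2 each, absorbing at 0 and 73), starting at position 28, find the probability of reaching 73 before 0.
P(hit 73 before 0) = 28/73

Let u_k = P(hit 73 before 0 | start at k). Then u_0 = 0, u_73 = 1, and u_k = u_{k-1}/2 + u_{k+1}/2 for 1 ≤ k ≤ 72. This harmonic recurrence is solved by u_k = k/73, giving u_28 = 28/73.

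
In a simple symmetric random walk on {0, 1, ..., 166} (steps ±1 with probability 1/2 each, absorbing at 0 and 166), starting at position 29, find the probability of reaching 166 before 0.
P(hit 166 before 0) = 29/166

Let u_k = P(hit 166 before 0 | start at k). Then u_0 = 0, u_166 = 1, and u_k = u_{k-1}/2 + u_{k+1}/2 for 1 ≤ k ≤ 165. This harmonic recurrence is solved by u_k = k/166, giving u_29 = 29/166.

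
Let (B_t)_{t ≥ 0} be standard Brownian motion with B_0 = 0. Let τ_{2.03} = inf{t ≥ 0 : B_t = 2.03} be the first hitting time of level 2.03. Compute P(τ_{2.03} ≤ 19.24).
P(τ_{2.03} ≤ 19.24) = 2(1 − Φ(2.03/√19.24)) = 2(1 − Φ(0.4628)) ≈ 0.6435

By the reflection principle for standard BM, P(τ_b ≤ t) = 2 · P(B_t ≥ b). Since B_t ~ N(0, t), P(B_t ≥ 2.03) = 1 − Φ(2.03/√t) = 1 − Φ(2.03/√19.24) = 1 − Φ(0.4628) ≈ 0.32175. Doubling: P(τ_{2.03} ≤ 19.24) ≈ 2 · 0.32175 = 0.64350 ≈ 0.6435.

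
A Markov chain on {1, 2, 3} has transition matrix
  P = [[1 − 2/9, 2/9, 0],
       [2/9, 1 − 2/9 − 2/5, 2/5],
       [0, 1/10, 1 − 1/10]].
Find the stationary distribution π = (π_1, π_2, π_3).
π = (1/6, 1/6, 2/3)

This is a birth-death chain on three states, which satisfies detailed balance: π_1 · P_{12} = π_2 · P_{21} and π_2 · P_{23} = π_3 · P_{32}.
From π_1 · 2/9 = π_2 · 2/9: π_2/π_1 = (2/9)/(2/9) = 1.
From π_2 · 2/5 = π_3 · 1/10: π_3/π_2 = (2/5)/(1/10) = 4.
Take π_1 proportional to 1; then unnormalized π = (1, 1, 4). Normalize by dividing by the sum 6:
  π = (1/6, 1/6, 2/3).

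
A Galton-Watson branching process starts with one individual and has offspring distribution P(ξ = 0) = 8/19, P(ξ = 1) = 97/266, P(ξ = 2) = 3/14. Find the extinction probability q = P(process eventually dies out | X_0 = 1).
q = 1

Mean offspring μ = 0·8/19 + 1·97/266 + 2·3/14 = 211/266 ≤ 1. For μ ≤ 1 with offspring not concentrated at 1, the Galton-Watson process goes extinct almost surely, so q = 1.
(Algebraic check: The pgf is f(s) = 8/19 + 97/266·s + 3/14·s². The extinction probability q is the smallest fixed point of f in [0, 1]. Setting s = f(s):
  3/14·s² + (97/266 − 1)·s + 8/19 = 0
  3/14·s² − (8/19 + 3/14)·s + 8/19 = 0
which factors as (s − 1)·(3/14·s − 8/19) = 0, giving roots s = 1 and s = (8/19)/(3/14) = 112/57. Since 112/57 ≥ 1, the smallest root in [0, 1] is s = 1.)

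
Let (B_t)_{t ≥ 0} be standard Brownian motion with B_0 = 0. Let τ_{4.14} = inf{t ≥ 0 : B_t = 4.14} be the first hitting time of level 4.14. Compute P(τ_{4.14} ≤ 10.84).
P(τ_{4.14} ≤ 10.84) = 2(1 − Φ(4.14/√10.84)) = 2(1 − Φ(1.2574)) ≈ 0.2086

By the reflection principle for standard BM, P(τ_b ≤ t) = 2 · P(B_t ≥ b). Since B_t ~ N(0, t), P(B_t ≥ 4.14) = 1 − Φ(4.14/√t) = 1 − Φ(4.14/√10.84) = 1 − Φ(1.2574) ≈ 0.10430. Doubling: P(τ_{4.14} ≤ 10.84) ≈ 2 · 0.10430 = 0.20860 ≈ 0.2086.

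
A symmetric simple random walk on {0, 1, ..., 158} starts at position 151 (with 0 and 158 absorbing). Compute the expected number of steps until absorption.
E[τ | X_0 = 151] = 1057

Let v_k = E[τ | X_0 = k]. Boundary: v_0 = v_158 = 0. Recurrence: v_k = 1 + (v_{k-1} + v_{k+1})/2 for 1 ≤ k ≤ 157. The particular solution to v_k − (v_{k-1} + v_{k+1})/2 = 1 is v_k = −k^2. Adding homogeneous solution A + B k and matching boundaries gives v_k = k (158 − k). Substituting k = 151: v_151 = 151 · 7 = 1057.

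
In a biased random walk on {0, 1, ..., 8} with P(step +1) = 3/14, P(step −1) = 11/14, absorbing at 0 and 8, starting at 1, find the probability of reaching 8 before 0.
P(hit 8 before 0) = (1 − (11/3)^1) / (1 − (11/3)^8) = 2187/26794040

Let u_k denote P(reach 8 before 0 | start at k). Boundary: u_0 = 0, u_8 = 1. Recurrence: u_k = 3/14·u_{k+1} + 11/14·u_{k-1} for 1 ≤ k ≤ 7. Try u_k = A + B·r^k with r = q/p = (11/14)/(3/14) = 11/3. Substitution satisfies the recurrence; boundary conditions give:
  u_k = (1 − r^k) / (1 − r^N) = (1 − (11/3)^1) / (1 − (11/3)^8) = 2187/26794040.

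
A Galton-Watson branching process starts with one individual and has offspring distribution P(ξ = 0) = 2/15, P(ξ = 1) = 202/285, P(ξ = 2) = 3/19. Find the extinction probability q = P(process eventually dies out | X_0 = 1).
q = 38/45

The pgf is f(s) = 2/15 + 202/285·s + 3/19·s². The extinction probability q is the smallest fixed point of f in [0, 1]. Setting s = f(s):
  3/19·s² + (202/285 − 1)·s + 2/15 = 0
  3/19·s² − (2/15 + 3/19)·s + 2/15 = 0
which factors as (s − 1)·(3/19·s − 2/15) = 0, giving roots s = 1 and s = (2/15)/(3/19) = 38/45.
Mean offspring μ = 202/285 + 2·3/19 = 292/285 > 1 (supercritical), so q < 1. The extinction probability is the smaller root: q = (2/15)/(3/19) = 38/45.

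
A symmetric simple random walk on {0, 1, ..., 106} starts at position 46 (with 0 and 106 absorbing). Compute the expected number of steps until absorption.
E[τ | X_0 = 46] = 2760

Let v_k = E[τ | X_0 = k]. Boundary: v_0 = v_106 = 0. Recurrence: v_k = 1 + (v_{k-1} + v_{k+1})/2 for 1 ≤ k ≤ 105. The particular solution to v_k − (v_{k-1} + v_{k+1})/2 = 1 is v_k = −k^2. Adding homogeneous solution A + B k and matching boundaries gives v_k = k (106 − k). Substituting k = 46: v_46 = 46 · 60 = 2760.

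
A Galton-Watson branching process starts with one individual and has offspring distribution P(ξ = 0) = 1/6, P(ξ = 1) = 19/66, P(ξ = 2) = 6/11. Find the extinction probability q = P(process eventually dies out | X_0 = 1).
q = 11/36

The pgf is f(s) = 1/6 + 19/66·s + 6/11·s². The extinction probability q is the smallest fixed point of f in [0, 1]. Setting s = f(s):
  6/11·s² + (19/66 − 1)·s + 1/6 = 0
  6/11·s² − (1/6 + 6/11)·s + 1/6 = 0
which factors as (s − 1)·(6/11·s − 1/6) = 0, giving roots s = 1 and s = (1/6)/(6/11) = 11/36.
Mean offspring μ = 19/66 + 2·6/11 = 91/66 > 1 (supercritical), so q < 1. The extinction probability is the smaller root: q = (1/6)/(6/11) = 11/36.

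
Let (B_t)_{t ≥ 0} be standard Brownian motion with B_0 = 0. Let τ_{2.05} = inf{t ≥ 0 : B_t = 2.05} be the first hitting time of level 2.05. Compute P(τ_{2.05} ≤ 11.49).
P(τ_{2.05} ≤ 11.49) = 2(1 − Φ(2.05/√11.49)) = 2(1 − Φ(0.6048)) ≈ 0.5453

By the reflection principle for standard BM, P(τ_b ≤ t) = 2 · P(B_t ≥ b). Since B_t ~ N(0, t), P(B_t ≥ 2.05) = 1 − Φ(2.05/√t) = 1 − Φ(2.05/√11.49) = 1 − Φ(0.6048) ≈ 0.27266. Doubling: P(τ_{2.05} ≤ 11.49) ≈ 2 · 0.27266 = 0.54532 ≈ 0.5453.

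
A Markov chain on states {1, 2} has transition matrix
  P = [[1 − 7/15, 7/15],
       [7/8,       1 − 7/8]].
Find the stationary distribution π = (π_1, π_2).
π_1 = 15/23, π_2 = 8/23

Solve πP = π with π_1 + π_2 = 1. From πP = π: π_1 · (1 − 7/15) + π_2 · 7/8 = π_1 ⇒ π_2 · 7/8 = π_1 · 7/15 ⇒ π_2/π_1 = (7/15)/(7/8) = 8/15. Together with π_1 + π_2 = 1:
  π_1 = (7/8)/(7/15 + 7/8) = (7/8)/(161/120) = 15/23,
  π_2 = (7/15)/(7/15 + 7/8) = (7/15)/(161/120) = 8/23.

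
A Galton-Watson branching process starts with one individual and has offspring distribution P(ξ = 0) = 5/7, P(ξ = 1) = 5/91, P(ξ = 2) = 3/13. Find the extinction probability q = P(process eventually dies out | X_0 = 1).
q = 1

Mean offspring μ = 0·5/7 + 1·5/91 + 2·3/13 = 47/91 ≤ 1. For μ ≤ 1 with offspring not concentrated at 1, the Galton-Watson process goes extinct almost surely, so q = 1.
(Algebraic check: The pgf is f(s) = 5/7 + 5/91·s + 3/13·s². The extinction probability q is the smallest fixed point of f in [0, 1]. Setting s = f(s):
  3/13·s² + (5/91 − 1)·s + 5/7 = 0
  3/13·s² − (5/7 + 3/13)·s + 5/7 = 0
which factors as (s − 1)·(3/13·s − 5/7) = 0, giving roots s = 1 and s = (5/7)/(3/13) = 65/21. Since 65/21 ≥ 1, the smallest root in [0, 1] is s = 1.)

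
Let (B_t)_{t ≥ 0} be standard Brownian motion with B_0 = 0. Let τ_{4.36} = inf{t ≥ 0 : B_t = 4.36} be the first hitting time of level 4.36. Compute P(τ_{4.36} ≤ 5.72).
P(τ_{4.36} ≤ 5.72) = 2(1 − Φ(4.36/√5.72)) = 2(1 − Φ(1.8230)) ≈ 0.0683

By the reflection principle for standard BM, P(τ_b ≤ t) = 2 · P(B_t ≥ b). Since B_t ~ N(0, t), P(B_t ≥ 4.36) = 1 − Φ(4.36/√t) = 1 − Φ(4.36/√5.72) = 1 − Φ(1.8230) ≈ 0.03415. Doubling: P(τ_{4.36} ≤ 5.72) ≈ 2 · 0.03415 = 0.06830 ≈ 0.0683.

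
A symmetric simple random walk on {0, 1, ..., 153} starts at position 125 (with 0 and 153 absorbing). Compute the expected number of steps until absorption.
E[τ | X_0 = 125] = 3500

Let v_k = E[τ | X_0 = k]. Boundary: v_0 = v_153 = 0. Recurrence: v_k = 1 + (v_{k-1} + v_{k+1})/2 for 1 ≤ k ≤ 152. The particular solution to v_k − (v_{k-1} + v_{k+1})/2 = 1 is v_k = −k^2. Adding homogeneous solution A + B k and matching boundaries gives v_k = k (153 − k). Substituting k = 125: v_125 = 125 · 28 = 3500.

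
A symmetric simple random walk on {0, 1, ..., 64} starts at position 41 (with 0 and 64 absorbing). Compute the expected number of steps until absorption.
E[τ | X_0 = 41] = 943

Let v_k = E[τ | X_0 = k]. Boundary: v_0 = v_64 = 0. Recurrence: v_k = 1 + (v_{k-1} + v_{k+1})/2 for 1 ≤ k ≤ 63. The particular solution to v_k − (v_{k-1} + v_{k+1})/2 = 1 is v_k = −k^2. Adding homogeneous solution A + B k and matching boundaries gives v_k = k (64 − k). Substituting k = 41: v_41 = 41 · 23 = 943.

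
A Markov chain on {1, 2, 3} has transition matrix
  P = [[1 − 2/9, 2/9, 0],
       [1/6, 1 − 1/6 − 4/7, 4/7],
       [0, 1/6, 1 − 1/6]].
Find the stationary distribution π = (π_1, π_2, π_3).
π = (21/145, 28/145, 96/145)

This is a birth-death chain on three states, which satisfies detailed balance: π_1 · P_{12} = π_2 · P_{21} and π_2 · P_{23} = π_3 · P_{32}.
From π_1 · 2/9 = π_2 · 1/6: π_2/π_1 = (2/9)/(1/6) = 4/3.
From π_2 · 4/7 = π_3 · 1/6: π_3/π_2 = (4/7)/(1/6) = 24/7.
Take π_1 proportional to 1; then unnormalized π = (1, 4/3, 32/7). Normalize by dividing by the sum 145/21:
  π = (21/145, 28/145, 96/145).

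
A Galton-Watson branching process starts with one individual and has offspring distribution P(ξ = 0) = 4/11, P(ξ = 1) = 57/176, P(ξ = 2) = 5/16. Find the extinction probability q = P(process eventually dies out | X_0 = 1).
q = 1

Mean offspring μ = 0·4/11 + 1·57/176 + 2·5/16 = 167/176 ≤ 1. For μ ≤ 1 with offspring not concentrated at 1, the Galton-Watson process goes extinct almost surely, so q = 1.
(Algebraic check: The pgf is f(s) = 4/11 + 57/176·s + 5/16·s². The extinction probability q is the smallest fixed point of f in [0, 1]. Setting s = f(s):
  5/16·s² + (57/176 − 1)·s + 4/11 = 0
  5/16·s² − (4/11 + 5/16)·s + 4/11 = 0
which factors as (s − 1)·(5/16·s − 4/11) = 0, giving roots s = 1 and s = (4/11)/(5/16) = 64/55. Since 64/55 ≥ 1, the smallest root in [0, 1] is s = 1.)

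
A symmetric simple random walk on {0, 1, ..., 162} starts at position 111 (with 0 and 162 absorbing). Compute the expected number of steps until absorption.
E[τ | X_0 = 111] = 5661

Let v_k = E[τ | X_0 = k]. Boundary: v_0 = v_162 = 0. Recurrence: v_k = 1 + (v_{k-1} + v_{k+1})/2 for 1 ≤ k ≤ 161. The particular solution to v_k − (v_{k-1} + v_{k+1})/2 = 1 is v_k = −k^2. Adding homogeneous solution A + B k and matching boundaries gives v_k = k (162 − k). Substituting k = 111: v_111 = 111 · 51 = 5661.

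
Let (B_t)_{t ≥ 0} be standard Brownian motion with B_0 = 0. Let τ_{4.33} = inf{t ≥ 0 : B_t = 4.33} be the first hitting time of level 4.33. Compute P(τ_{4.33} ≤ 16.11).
P(τ_{4.33} ≤ 16.11) = 2(1 − Φ(4.33/√16.11)) = 2(1 − Φ(1.0788)) ≈ 0.2807

By the reflection principle for standard BM, P(τ_b ≤ t) = 2 · P(B_t ≥ b). Since B_t ~ N(0, t), P(B_t ≥ 4.33) = 1 − Φ(4.33/√t) = 1 − Φ(4.33/√16.11) = 1 − Φ(1.0788) ≈ 0.14034. Doubling: P(τ_{4.33} ≤ 16.11) ≈ 2 · 0.14034 = 0.28068 ≈ 0.2807.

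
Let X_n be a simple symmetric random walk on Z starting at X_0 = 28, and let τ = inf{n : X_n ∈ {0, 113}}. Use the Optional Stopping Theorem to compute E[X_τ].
E[X_τ] = 28

X_n is a martingale and τ is a bounded-mean stopping time (indeed τ is finite a.s. with bounded expectation since the walk is in a bounded region). By the OST, E[X_τ] = E[X_0] = 28. Equivalently: E[X_τ] = 113 · P(hit 113 first) + 0 · P(hit 0 first) = 113 · (28/113) = 28.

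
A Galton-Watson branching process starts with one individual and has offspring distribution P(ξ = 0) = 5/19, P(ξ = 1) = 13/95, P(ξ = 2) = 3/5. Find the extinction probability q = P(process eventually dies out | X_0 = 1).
q = 25/57

The pgf is f(s) = 5/19 + 13/95·s + 3/5·s². The extinction probability q is the smallest fixed point of f in [0, 1]. Setting s = f(s):
  3/5·s² + (13/95 − 1)·s + 5/19 = 0
  3/5·s² − (5/19 + 3/5)·s + 5/19 = 0
which factors as (s − 1)·(3/5·s − 5/19) = 0, giving roots s = 1 and s = (5/19)/(3/5) = 25/57.
Mean offspring μ = 13/95 + 2·3/5 = 127/95 > 1 (supercritical), so q < 1. The extinction probability is the smaller root: q = (5/19)/(3/5) = 25/57.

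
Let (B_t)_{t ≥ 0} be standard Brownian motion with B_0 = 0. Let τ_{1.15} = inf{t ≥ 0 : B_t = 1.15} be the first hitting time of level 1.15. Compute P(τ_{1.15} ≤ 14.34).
P(τ_{1.15} ≤ 14.34) = 2(1 − Φ(1.15/√14.34)) = 2(1 − Φ(0.3037)) ≈ 0.7614

By the reflection principle for standard BM, P(τ_b ≤ t) = 2 · P(B_t ≥ b). Since B_t ~ N(0, t), P(B_t ≥ 1.15) = 1 − Φ(1.15/√t) = 1 − Φ(1.15/√14.34) = 1 − Φ(0.3037) ≈ 0.38068. Doubling: P(τ_{1.15} ≤ 14.34) ≈ 2 · 0.38068 = 0.76136 ≈ 0.7614.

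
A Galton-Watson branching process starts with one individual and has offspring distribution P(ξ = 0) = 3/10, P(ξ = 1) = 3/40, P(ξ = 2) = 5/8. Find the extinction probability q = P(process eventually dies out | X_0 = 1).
q = 12/25

The pgf is f(s) = 3/10 + 3/40·s + 5/8·s². The extinction probability q is the smallest fixed point of f in [0, 1]. Setting s = f(s):
  5/8·s² + (3/40 − 1)·s + 3/10 = 0
  5/8·s² − (3/10 + 5/8)·s + 3/10 = 0
which factors as (s − 1)·(5/8·s − 3/10) = 0, giving roots s = 1 and s = (3/10)/(5/8) = 12/25.
Mean offspring μ = 3/40 + 2·5/8 = 53/40 > 1 (supercritical), so q < 1. The extinction probability is the smaller root: q = (3/10)/(5/8) = 12/25.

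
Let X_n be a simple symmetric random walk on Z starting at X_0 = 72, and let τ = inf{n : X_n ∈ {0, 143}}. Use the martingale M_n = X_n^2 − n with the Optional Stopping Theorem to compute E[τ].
E[τ] = 5112

M_n = X_n^2 − n is a martingale (since E[X_{n+1}^2 | F_n] = X_n^2 + 1). By OST (τ has finite mean in a bounded region), E[M_τ] = E[M_0] = X_0^2 − 0 = 72^2 = 5184. Also E[M_τ] = E[X_τ^2] − E[τ]. The walk exits at 0 or 143, with P(hit 143 first) = 72/143, so E[X_τ^2] = 143^2 · 72/143 + 0 = 10296. Thus E[τ] = E[X_τ^2] − E[M_τ] = 10296 − 5184 = 5112 = 72(143 − 72) = 5112.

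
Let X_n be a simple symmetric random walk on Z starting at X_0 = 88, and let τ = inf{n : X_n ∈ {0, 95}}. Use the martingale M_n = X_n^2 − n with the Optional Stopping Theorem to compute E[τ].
E[τ] = 616

M_n = X_n^2 − n is a martingale (since E[X_{n+1}^2 | F_n] = X_n^2 + 1). By OST (τ has finite mean in a bounded region), E[M_τ] = E[M_0] = X_0^2 − 0 = 88^2 = 7744. Also E[M_τ] = E[X_τ^2] − E[τ]. The walk exits at 0 or 95, with P(hit 95 first) = 88/95, so E[X_τ^2] = 95^2 · 88/95 + 0 = 8360. Thus E[τ] = E[X_τ^2] − E[M_τ] = 8360 − 7744 = 616 = 88(95 − 88) = 616.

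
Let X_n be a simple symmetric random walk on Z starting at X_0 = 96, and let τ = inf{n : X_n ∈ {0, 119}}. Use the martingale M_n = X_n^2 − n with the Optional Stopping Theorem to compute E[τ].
E[τ] = 2208

M_n = X_n^2 − n is a martingale (since E[X_{n+1}^2 | F_n] = X_n^2 + 1). By OST (τ has finite mean in a bounded region), E[M_τ] = E[M_0] = X_0^2 − 0 = 96^2 = 9216. Also E[M_τ] = E[X_τ^2] − E[τ]. The walk exits at 0 or 119, with P(hit 119 first) = 96/119, so E[X_τ^2] = 119^2 · 96/119 + 0 = 11424. Thus E[τ] = E[X_τ^2] − E[M_τ] = 11424 − 9216 = 2208 = 96(119 − 96) = 2208.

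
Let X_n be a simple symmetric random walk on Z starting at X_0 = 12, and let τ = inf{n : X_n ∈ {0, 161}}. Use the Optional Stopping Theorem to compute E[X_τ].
E[X_τ] = 12

X_n is a martingale and τ is a bounded-mean stopping time (indeed τ is finite a.s. with bounded expectation since the walk is in a bounded region). By the OST, E[X_τ] = E[X_0] = 12. Equivalently: E[X_τ] = 161 · P(hit 161 first) + 0 · P(hit 0 first) = 161 · (12/161) = 12.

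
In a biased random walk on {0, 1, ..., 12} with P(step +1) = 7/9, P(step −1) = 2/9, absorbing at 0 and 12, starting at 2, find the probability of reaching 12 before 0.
P(hit 12 before 0) = (1 − (2/7)^2) / (1 − (2/7)^12) = 282475249/307584069

Let u_k denote P(reach 12 before 0 | start at k). Boundary: u_0 = 0, u_12 = 1. Recurrence: u_k = 7/9·u_{k+1} + 2/9·u_{k-1} for 1 ≤ k ≤ 11. Try u_k = A + B·r^k with r = q/p = (2/9)/(7/9) = 2/7. Substitution satisfies the recurrence; boundary conditions give:
  u_k = (1 − r^k) / (1 − r^N) = (1 − (2/7)^2) / (1 − (2/7)^12) = 282475249/307584069.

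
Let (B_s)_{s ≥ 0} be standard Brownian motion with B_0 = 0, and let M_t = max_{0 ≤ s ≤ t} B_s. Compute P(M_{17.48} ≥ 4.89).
P(M_{17.48} ≥ 4.89) = 2·P(B_{17.48} ≥ 4.89) = 2(1 − Φ(4.89/√17.48)) ≈ 0.2422

By the reflection principle for Brownian motion, P(M_t ≥ a) = 2 · P(B_t ≥ a) for a ≥ 0. Since B_t ~ N(0, t), P(B_t ≥ 4.89) = 1 − Φ(4.89/√t) = 1 − Φ(4.89/√17.48) = 1 − Φ(1.1696). So
  P(M_{17.48} ≥ 4.89) = 2(1 − Φ(1.1696)) ≈ 0.2422.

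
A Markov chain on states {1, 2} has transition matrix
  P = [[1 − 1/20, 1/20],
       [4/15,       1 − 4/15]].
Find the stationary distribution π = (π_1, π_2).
π_1 = 16/19, π_2 = 3/19

Solve πP = π with π_1 + π_2 = 1. From πP = π: π_1 · (1 − 1/20) + π_2 · 4/15 = π_1 ⇒ π_2 · 4/15 = π_1 · 1/20 ⇒ π_2/π_1 = (1/20)/(4/15) = 3/16. Together with π_1 + π_2 = 1:
  π_1 = (4/15)/(1/20 + 4/15) = (4/15)/(19/60) = 16/19,
  π_2 = (1/20)/(1/20 + 4/15) = (1/20)/(19/60) = 3/19.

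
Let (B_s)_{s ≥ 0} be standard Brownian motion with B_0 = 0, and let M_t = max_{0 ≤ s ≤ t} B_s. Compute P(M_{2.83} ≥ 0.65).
P(M_{2.83} ≥ 0.65) = 2·P(B_{2.83} ≥ 0.65) = 2(1 − Φ(0.65/√2.83)) ≈ 0.6992

By the reflection principle for Brownian motion, P(M_t ≥ a) = 2 · P(B_t ≥ a) for a ≥ 0. Since B_t ~ N(0, t), P(B_t ≥ 0.65) = 1 − Φ(0.65/√t) = 1 − Φ(0.65/√2.83) = 1 − Φ(0.3864). So
  P(M_{2.83} ≥ 0.65) = 2(1 − Φ(0.3864)) ≈ 0.6992.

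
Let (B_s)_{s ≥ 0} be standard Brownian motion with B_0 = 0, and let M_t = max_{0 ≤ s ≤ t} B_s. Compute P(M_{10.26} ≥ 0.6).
P(M_{10.26} ≥ 0.6) = 2·P(B_{10.26} ≥ 0.6) = 2(1 − Φ(0.6/√10.26)) ≈ 0.8514

By the reflection principle for Brownian motion, P(M_t ≥ a) = 2 · P(B_t ≥ a) for a ≥ 0. Since B_t ~ N(0, t), P(B_t ≥ 0.6) = 1 − Φ(0.6/√t) = 1 − Φ(0.6/√10.26) = 1 − Φ(0.1873). So
  P(M_{10.26} ≥ 0.6) = 2(1 − Φ(0.1873)) ≈ 0.8514.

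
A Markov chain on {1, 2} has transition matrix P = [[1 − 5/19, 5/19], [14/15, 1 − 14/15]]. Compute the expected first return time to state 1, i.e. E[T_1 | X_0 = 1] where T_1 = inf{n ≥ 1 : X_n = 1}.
E[T_1 | X_0 = 1] = 1/π_1 = 341/266

For an irreducible recurrent Markov chain with stationary distribution π, E[T_i | X_0 = i] = 1/π_i (Kac's formula). Here π_1 = (14/15)/(5/19 + 14/15) = (14/15)/(341/285) = 266/341, so E[T_1 | X_0 = 1] = 1/π_1 = (5/19 + 14/15)/(14/15) = (341/285)/(14/15) = 341/266.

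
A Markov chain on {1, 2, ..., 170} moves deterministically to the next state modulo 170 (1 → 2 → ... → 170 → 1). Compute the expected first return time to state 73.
E[T_73 | X_0 = 73] = 170

The chain cycles deterministically, so starting at state 73 it returns in exactly 170 steps. Equivalently, the stationary distribution is uniform π_j = 1/170 for every state j, so by Kac's formula E[T_73] = 1/π_73 = 170.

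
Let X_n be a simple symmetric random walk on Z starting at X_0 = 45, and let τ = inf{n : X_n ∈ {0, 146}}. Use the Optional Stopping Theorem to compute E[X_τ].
E[X_τ] = 45

X_n is a martingale and τ is a bounded-mean stopping time (indeed τ is finite a.s. with bounded expectation since the walk is in a bounded region). By the OST, E[X_τ] = E[X_0] = 45. Equivalently: E[X_τ] = 146 · P(hit 146 first) + 0 · P(hit 0 first) = 146 · (45/146) = 45.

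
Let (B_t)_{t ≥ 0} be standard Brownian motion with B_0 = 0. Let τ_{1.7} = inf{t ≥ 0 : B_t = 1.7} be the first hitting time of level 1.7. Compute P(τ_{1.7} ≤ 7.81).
P(τ_{1.7} ≤ 7.81) = 2(1 − Φ(1.7/√7.81)) = 2(1 − Φ(0.6083)) ≈ 0.5430

By the reflection principle for standard BM, P(τ_b ≤ t) = 2 · P(B_t ≥ b). Since B_t ~ N(0, t), P(B_t ≥ 1.7) = 1 − Φ(1.7/√t) = 1 − Φ(1.7/√7.81) = 1 − Φ(0.6083) ≈ 0.27149. Doubling: P(τ_{1.7} ≤ 7.81) ≈ 2 · 0.27149 = 0.54298 ≈ 0.5430.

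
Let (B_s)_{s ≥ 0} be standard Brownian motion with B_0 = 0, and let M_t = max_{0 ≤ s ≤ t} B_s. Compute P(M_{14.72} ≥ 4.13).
P(M_{14.72} ≥ 4.13) = 2·P(B_{14.72} ≥ 4.13) = 2(1 − Φ(4.13/√14.72)) ≈ 0.2817

By the reflection principle for Brownian motion, P(M_t ≥ a) = 2 · P(B_t ≥ a) for a ≥ 0. Since B_t ~ N(0, t), P(B_t ≥ 4.13) = 1 − Φ(4.13/√t) = 1 − Φ(4.13/√14.72) = 1 − Φ(1.0765). So
  P(M_{14.72} ≥ 4.13) = 2(1 − Φ(1.0765)) ≈ 0.2817.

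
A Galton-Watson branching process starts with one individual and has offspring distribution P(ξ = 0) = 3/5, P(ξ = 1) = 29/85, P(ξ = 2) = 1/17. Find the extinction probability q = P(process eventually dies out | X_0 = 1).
q = 1

Mean offspring μ = 0·3/5 + 1·29/85 + 2·1/17 = 39/85 ≤ 1. For μ ≤ 1 with offspring not concentrated at 1, the Galton-Watson process goes extinct almost surely, so q = 1.
(Algebraic check: The pgf is f(s) = 3/5 + 29/85·s + 1/17·s². The extinction probability q is the smallest fixed point of f in [0, 1]. Setting s = f(s):
  1/17·s² + (29/85 − 1)·s + 3/5 = 0
  1/17·s² − (3/5 + 1/17)·s + 3/5 = 0
which factors as (s − 1)·(1/17·s − 3/5) = 0, giving roots s = 1 and s = (3/5)/(1/17) = 51/5. Since 51/5 ≥ 1, the smallest root in [0, 1] is s = 1.)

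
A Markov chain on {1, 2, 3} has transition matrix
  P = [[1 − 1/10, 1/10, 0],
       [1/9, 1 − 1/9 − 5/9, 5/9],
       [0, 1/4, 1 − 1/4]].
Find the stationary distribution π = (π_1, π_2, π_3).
π = (10/39, 3/13, 20/39)

This is a birth-death chain on three states, which satisfies detailed balance: π_1 · P_{12} = π_2 · P_{21} and π_2 · P_{23} = π_3 · P_{32}.
From π_1 · 1/10 = π_2 · 1/9: π_2/π_1 = (1/10)/(1/9) = 9/10.
From π_2 · 5/9 = π_3 · 1/4: π_3/π_2 = (5/9)/(1/4) = 20/9.
Take π_1 proportional to 1; then unnormalized π = (1, 9/10, 2). Normalize by dividing by the sum 39/10:
  π = (10/39, 3/13, 20/39).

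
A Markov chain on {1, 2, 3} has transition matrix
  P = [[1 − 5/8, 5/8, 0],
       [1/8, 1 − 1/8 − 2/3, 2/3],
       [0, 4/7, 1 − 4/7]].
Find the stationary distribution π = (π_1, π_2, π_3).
π = (6/71, 30/71, 35/71)

This is a birth-death chain on three states, which satisfies detailed balance: π_1 · P_{12} = π_2 · P_{21} and π_2 · P_{23} = π_3 · P_{32}.
From π_1 · 5/8 = π_2 · 1/8: π_2/π_1 = (5/8)/(1/8) = 5.
From π_2 · 2/3 = π_3 · 4/7: π_3/π_2 = (2/3)/(4/7) = 7/6.
Take π_1 proportional to 1; then unnormalized π = (1, 5, 35/6). Normalize by dividing by the sum 71/6:
  π = (6/71, 30/71, 35/71).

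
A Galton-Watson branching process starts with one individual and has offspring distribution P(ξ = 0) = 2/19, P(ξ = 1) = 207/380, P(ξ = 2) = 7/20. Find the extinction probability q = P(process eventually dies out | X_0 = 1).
q = 40/133

The pgf is f(s) = 2/19 + 207/380·s + 7/20·s². The extinction probability q is the smallest fixed point of f in [0, 1]. Setting s = f(s):
  7/20·s² + (207/380 − 1)·s + 2/19 = 0
  7/20·s² − (2/19 + 7/20)·s + 2/19 = 0
which factors as (s − 1)·(7/20·s − 2/19) = 0, giving roots s = 1 and s = (2/19)/(7/20) = 40/133.
Mean offspring μ = 207/380 + 2·7/20 = 473/380 > 1 (supercritical), so q < 1. The extinction probability is the smaller root: q = (2/19)/(7/20) = 40/133.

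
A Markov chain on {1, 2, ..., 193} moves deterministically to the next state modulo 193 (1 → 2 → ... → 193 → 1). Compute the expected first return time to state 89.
E[T_89 | X_0 = 89] = 193

The chain cycles deterministically, so starting at state 89 it returns in exactly 193 steps. Equivalently, the stationary distribution is uniform π_j = 1/193 for every state j, so by Kac's formula E[T_89] = 1/π_89 = 193.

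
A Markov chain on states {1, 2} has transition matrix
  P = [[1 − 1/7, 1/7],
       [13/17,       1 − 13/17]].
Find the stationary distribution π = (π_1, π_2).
π_1 = 91/108, π_2 = 17/108

Solve πP = π with π_1 + π_2 = 1. From πP = π: π_1 · (1 − 1/7) + π_2 · 13/17 = π_1 ⇒ π_2 · 13/17 = π_1 · 1/7 ⇒ π_2/π_1 = (1/7)/(13/17) = 17/91. Together with π_1 + π_2 = 1:
  π_1 = (13/17)/(1/7 + 13/17) = (13/17)/(108/119) = 91/108,
  π_2 = (1/7)/(1/7 + 13/17) = (1/7)/(108/119) = 17/108.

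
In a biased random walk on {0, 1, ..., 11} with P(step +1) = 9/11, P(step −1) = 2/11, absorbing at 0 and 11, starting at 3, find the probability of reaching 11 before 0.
P(hit 11 before 0) = (1 − (2/9)^3) / (1 − (2/9)^11) = 4433812263/4483008223

Let u_k denote P(reach 11 before 0 | start at k). Boundary: u_0 = 0, u_11 = 1. Recurrence: u_k = 9/11·u_{k+1} + 2/11·u_{k-1} for 1 ≤ k ≤ 10. Try u_k = A + B·r^k with r = q/p = (2/11)/(9/11) = 2/9. Substitution satisfies the recurrence; boundary conditions give:
  u_k = (1 − r^k) / (1 − r^N) = (1 − (2/9)^3) / (1 − (2/9)^11) = 4433812263/4483008223.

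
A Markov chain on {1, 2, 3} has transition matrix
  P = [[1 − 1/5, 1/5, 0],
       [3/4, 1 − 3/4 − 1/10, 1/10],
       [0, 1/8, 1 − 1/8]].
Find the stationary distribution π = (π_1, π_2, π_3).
π = (25/37, 20/111, 16/111)

This is a birth-death chain on three states, which satisfies detailed balance: π_1 · P_{12} = π_2 · P_{21} and π_2 · P_{23} = π_3 · P_{32}.
From π_1 · 1/5 = π_2 · 3/4: π_2/π_1 = (1/5)/(3/4) = 4/15.
From π_2 · 1/10 = π_3 · 1/8: π_3/π_2 = (1/10)/(1/8) = 4/5.
Take π_1 proportional to 1; then unnormalized π = (1, 4/15, 16/75). Normalize by dividing by the sum 37/25:
  π = (25/37, 20/111, 16/111).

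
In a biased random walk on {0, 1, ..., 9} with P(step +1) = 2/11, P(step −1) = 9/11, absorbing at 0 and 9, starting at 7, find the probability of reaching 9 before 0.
P(hit 9 before 0) = (1 − (9/2)^7) / (1 − (9/2)^9) = 2733052/55345711

Let u_k denote P(reach 9 before 0 | start at k). Boundary: u_0 = 0, u_9 = 1. Recurrence: u_k = 2/11·u_{k+1} + 9/11·u_{k-1} for 1 ≤ k ≤ 8. Try u_k = A + B·r^k with r = q/p = (9/11)/(2/11) = 9/2. Substitution satisfies the recurrence; boundary conditions give:
  u_k = (1 − r^k) / (1 − r^N) = (1 − (9/2)^7) / (1 − (9/2)^9) = 2733052/55345711.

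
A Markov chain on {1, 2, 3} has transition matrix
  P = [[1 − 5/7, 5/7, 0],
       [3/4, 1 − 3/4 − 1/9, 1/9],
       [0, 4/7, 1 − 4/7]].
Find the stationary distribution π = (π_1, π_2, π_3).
π = (189/404, 45/101, 35/404)

This is a birth-death chain on three states, which satisfies detailed balance: π_1 · P_{12} = π_2 · P_{21} and π_2 · P_{23} = π_3 · P_{32}.
From π_1 · 5/7 = π_2 · 3/4: π_2/π_1 = (5/7)/(3/4) = 20/21.
From π_2 · 1/9 = π_3 · 4/7: π_3/π_2 = (1/9)/(4/7) = 7/36.
Take π_1 proportional to 1; then unnormalized π = (1, 20/21, 5/27). Normalize by dividing by the sum 404/189:
  π = (189/404, 45/101, 35/404).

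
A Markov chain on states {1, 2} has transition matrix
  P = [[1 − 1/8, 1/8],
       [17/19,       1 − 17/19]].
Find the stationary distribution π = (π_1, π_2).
π_1 = 136/155, π_2 = 19/155

Solve πP = π with π_1 + π_2 = 1. From πP = π: π_1 · (1 − 1/8) + π_2 · 17/19 = π_1 ⇒ π_2 · 17/19 = π_1 · 1/8 ⇒ π_2/π_1 = (1/8)/(17/19) = 19/136. Together with π_1 + π_2 = 1:
  π_1 = (17/19)/(1/8 + 17/19) = (17/19)/(155/152) = 136/155,
  π_2 = (1/8)/(1/8 + 17/19) = (1/8)/(155/152) = 19/155.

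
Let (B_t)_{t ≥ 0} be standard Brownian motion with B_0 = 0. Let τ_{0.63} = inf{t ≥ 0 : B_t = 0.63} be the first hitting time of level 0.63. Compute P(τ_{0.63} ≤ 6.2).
P(τ_{0.63} ≤ 6.2) = 2(1 − Φ(0.63/√6.2)) = 2(1 − Φ(0.2530)) ≈ 0.8003

By the reflection principle for standard BM, P(τ_b ≤ t) = 2 · P(B_t ≥ b). Since B_t ~ N(0, t), P(B_t ≥ 0.63) = 1 − Φ(0.63/√t) = 1 − Φ(0.63/√6.2) = 1 − Φ(0.2530) ≈ 0.40013. Doubling: P(τ_{0.63} ≤ 6.2) ≈ 2 · 0.40013 = 0.80026 ≈ 0.8003.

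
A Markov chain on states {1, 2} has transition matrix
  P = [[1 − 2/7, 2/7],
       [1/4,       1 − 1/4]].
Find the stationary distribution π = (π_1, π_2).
π_1 = 7/15, π_2 = 8/15

Solve πP = π with π_1 + π_2 = 1. From πP = π: π_1 · (1 − 2/7) + π_2 · 1/4 = π_1 ⇒ π_2 · 1/4 = π_1 · 2/7 ⇒ π_2/π_1 = (2/7)/(1/4) = 8/7. Together with π_1 + π_2 = 1:
  π_1 = (1/4)/(2/7 + 1/4) = (1/4)/(15/28) = 7/15,
  π_2 = (2/7)/(2/7 + 1/4) = (2/7)/(15/28) = 8/15.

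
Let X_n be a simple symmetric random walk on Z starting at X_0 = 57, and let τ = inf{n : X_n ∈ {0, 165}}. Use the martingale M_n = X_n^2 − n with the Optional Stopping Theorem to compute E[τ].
E[τ] = 6156

M_n = X_n^2 − n is a martingale (since E[X_{n+1}^2 | F_n] = X_n^2 + 1). By OST (τ has finite mean in a bounded region), E[M_τ] = E[M_0] = X_0^2 − 0 = 57^2 = 3249. Also E[M_τ] = E[X_τ^2] − E[τ]. The walk exits at 0 or 165, with P(hit 165 first) = 57/165, so E[X_τ^2] = 165^2 · 57/165 + 0 = 9405. Thus E[τ] = E[X_τ^2] − E[M_τ] = 9405 − 3249 = 6156 = 57(165 − 57) = 6156.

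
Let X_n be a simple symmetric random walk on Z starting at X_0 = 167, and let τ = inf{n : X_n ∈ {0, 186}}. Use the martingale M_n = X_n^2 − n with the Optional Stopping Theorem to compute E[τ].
E[τ] = 3173

M_n = X_n^2 − n is a martingale (since E[X_{n+1}^2 | F_n] = X_n^2 + 1). By OST (τ has finite mean in a bounded region), E[M_τ] = E[M_0] = X_0^2 − 0 = 167^2 = 27889. Also E[M_τ] = E[X_τ^2] − E[τ]. The walk exits at 0 or 186, with P(hit 186 first) = 167/186, so E[X_τ^2] = 186^2 · 167/186 + 0 = 31062. Thus E[τ] = E[X_τ^2] − E[M_τ] = 31062 − 27889 = 3173 = 167(186 − 167) = 3173.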